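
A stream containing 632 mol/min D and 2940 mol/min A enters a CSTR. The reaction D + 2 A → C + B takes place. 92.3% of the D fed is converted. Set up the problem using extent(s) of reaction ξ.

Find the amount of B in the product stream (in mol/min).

583 mol/min

D reacted = 0.923 × 632 = 583.3 mol/min; ν_D = −1, so ξ = 583.3/1 = 583.3 mol/min.
Outlet amounts (n = n₀ + ν ξ):
  D: 632 − 1(583.3) = 48.66
  A: 2940 − 2(583.3) = 1773
  C: 0 + 1(583.3) = 583.3
  B: 0 + 1(583.3) = 583.3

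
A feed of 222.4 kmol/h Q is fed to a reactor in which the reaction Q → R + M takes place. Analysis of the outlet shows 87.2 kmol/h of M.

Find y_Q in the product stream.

0.437

For M: n = n₀ + 1ξ → 87.2 = 0 + 1ξ, giving ξ = 87.2 kmol/h.
Outlet amounts (n = n₀ + ν ξ):
  Q: 222.4 − 1(87.2) = 135.2
  R: 0 + 1(87.2) = 87.2
  M: 0 + 1(87.2) = 87.2
Total out = 309.6 kmol/h; y_Q = 135.2 / 309.6 = 0.4367.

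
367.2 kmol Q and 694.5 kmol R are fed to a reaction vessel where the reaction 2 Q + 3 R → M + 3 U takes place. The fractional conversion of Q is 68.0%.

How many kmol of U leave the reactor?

375 kmol

Q reacted = 0.68 × 367.2 = 249.7 kmol; ν_Q = −2, so ξ = 249.7/2 = 124.8 kmol.
Outlet amounts (n = n₀ + ν ξ):
  Q: 367.2 − 2(124.8) = 117.5
  R: 694.5 − 3(124.8) = 320
  M: 0 + 1(124.8) = 124.8
  U: 0 + 3(124.8) = 374.5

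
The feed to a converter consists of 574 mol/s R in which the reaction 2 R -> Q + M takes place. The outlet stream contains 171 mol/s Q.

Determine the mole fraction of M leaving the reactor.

0.298

For Q: n = n₀ + 1ξ → 171 = 0 + 1ξ, giving ξ = 171 mol/s.
Outlet amounts (n = n₀ + ν ξ):
  R: 574 − 2(171) = 232
  Q: 0 + 1(171) = 171
  M: 0 + 1(171) = 171
Total out = 574 mol/s; y_M = 171 / 574 = 0.2979.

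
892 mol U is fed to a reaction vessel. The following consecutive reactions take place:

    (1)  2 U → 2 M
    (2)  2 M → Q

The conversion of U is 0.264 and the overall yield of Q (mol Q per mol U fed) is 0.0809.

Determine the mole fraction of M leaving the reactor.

0.111

Conversion of U: U consumed = 2ξ₁ = 0.264 × 892 → ξ₁ = 117.7 mol.
Yield of Q: 1ξ₂ / 892 = 0.0809 → ξ₂ = 72.16 mol.
Outlet amounts (n = n₀ + Σ ν·ξ):
  U: 892 − 2(117.7) = 656.5
  M: 0 + 2(117.7) − 2(72.16) = 91.16
  Q: 0 + 1(72.16) = 72.16
Total out = 819.8 mol; y_M = 91.16 / 819.8 = 0.1112.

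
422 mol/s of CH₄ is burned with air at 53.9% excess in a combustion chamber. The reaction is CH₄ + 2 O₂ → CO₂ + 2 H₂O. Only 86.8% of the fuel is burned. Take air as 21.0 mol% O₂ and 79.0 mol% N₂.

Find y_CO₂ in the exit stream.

Stoichiometric O₂ = 2 × 422 = 844 mol/s; O₂ fed = 844 × 1.539 = 1299 mol/s.
N₂ fed = 1299 × 79/21 = 4886 mol/s.
Fuel reacted = 0.868 × 422 → ξ = 366.3 mol/s.
Outlet (n = n₀ + ν ξ):
  CH₄: 422 − 1(366.3) = 55.7
  O₂: 1299 − 2(366.3) = 566.3
  N₂: 4886 (inert)
  CO₂: 0 + 1(366.3) = 366.3
  H₂O: 0 + 2(366.3) = 732.6
Total out = 6607 mol/s; y_CO₂ = 366.3 / 6607 = 0.05544.

0.0554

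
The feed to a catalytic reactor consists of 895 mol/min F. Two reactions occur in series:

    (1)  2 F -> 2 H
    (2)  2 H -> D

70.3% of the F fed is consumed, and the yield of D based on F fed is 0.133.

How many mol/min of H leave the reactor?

Conversion of F: F consumed = 2ξ₁ = 0.703 × 895 → ξ₁ = 314.6 mol/min.
Yield of D: 1ξ₂ / 895 = 0.133 → ξ₂ = 119 mol/min.
Outlet amounts (n = n₀ + Σ ν·ξ):
  F: 895 − 2(314.6) = 265.8
  H: 0 + 2(314.6) − 2(119) = 391.1
  D: 0 + 1(119) = 119

391 mol/min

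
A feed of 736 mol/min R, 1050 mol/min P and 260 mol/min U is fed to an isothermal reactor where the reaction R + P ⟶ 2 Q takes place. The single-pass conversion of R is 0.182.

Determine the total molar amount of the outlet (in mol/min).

2050 mol/min

R reacted = 0.182 × 736 = 134 mol/min; ν_R = −1, so ξ = 134/1 = 134 mol/min.
Outlet amounts (n = n₀ + ν ξ):
  R: 736 − 1(134) = 602
  P: 1050 − 1(134) = 916
  Q: 0 + 2(134) = 267.9
  U: 260 (inert)
Total out = 602 + 916 + 267.9 + 260 = 2046 mol/min.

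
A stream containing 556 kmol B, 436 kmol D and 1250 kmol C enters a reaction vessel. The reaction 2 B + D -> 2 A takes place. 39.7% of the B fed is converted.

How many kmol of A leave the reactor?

B reacted = 0.397 × 556 = 220.7 kmol; ν_B = −2, so ξ = 220.7/2 = 110.4 kmol.
Outlet amounts (n = n₀ + ν ξ):
  B: 556 − 2(110.4) = 335.3
  D: 436 − 1(110.4) = 325.6
  A: 0 + 2(110.4) = 220.7
  C: 1250 (inert)

221 kmol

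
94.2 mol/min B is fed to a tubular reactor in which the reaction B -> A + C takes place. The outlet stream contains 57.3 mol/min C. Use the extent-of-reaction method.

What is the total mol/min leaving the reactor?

152 mol/min

For C: n = n₀ + 1ξ → 57.3 = 0 + 1ξ, giving ξ = 57.3 mol/min.
Outlet amounts (n = n₀ + ν ξ):
  B: 94.2 − 1(57.3) = 36.9
  A: 0 + 1(57.3) = 57.3
  C: 0 + 1(57.3) = 57.3
Total out = 36.9 + 57.3 + 57.3 = 151.5 mol/min.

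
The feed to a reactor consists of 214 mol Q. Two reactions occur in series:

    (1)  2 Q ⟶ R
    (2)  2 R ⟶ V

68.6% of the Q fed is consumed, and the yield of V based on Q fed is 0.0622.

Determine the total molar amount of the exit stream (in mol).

127 mol

Conversion of Q: Q consumed = 2ξ₁ = 0.686 × 214 → ξ₁ = 73.4 mol.
Yield of V: 1ξ₂ / 214 = 0.0622 → ξ₂ = 13.31 mol.
Outlet amounts (n = n₀ + Σ ν·ξ):
  Q: 214 − 2(73.4) = 67.2
  R: 0 + 1(73.4) − 2(13.31) = 46.78
  V: 0 + 1(13.31) = 13.31
Total out = 67.2 + 46.78 + 13.31 = 127.3 mol.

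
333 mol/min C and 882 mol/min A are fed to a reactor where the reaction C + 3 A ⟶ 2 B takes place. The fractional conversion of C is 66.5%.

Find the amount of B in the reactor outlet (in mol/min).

443 mol/min

C reacted = 0.665 × 333 = 221.4 mol/min; ν_C = −1, so ξ = 221.4/1 = 221.4 mol/min.
Outlet amounts (n = n₀ + ν ξ):
  C: 333 − 1(221.4) = 111.6
  A: 882 − 3(221.4) = 217.7
  B: 0 + 2(221.4) = 442.9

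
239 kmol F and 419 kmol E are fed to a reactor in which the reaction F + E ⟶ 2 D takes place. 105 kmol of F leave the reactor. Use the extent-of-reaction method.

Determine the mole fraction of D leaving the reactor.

0.407

For F: n = n₀ − 1ξ → 105 = 239 − 1ξ, giving ξ = 134 kmol.
Outlet amounts (n = n₀ + ν ξ):
  F: 239 − 1(134) = 105
  E: 419 − 1(134) = 285
  D: 0 + 2(134) = 268
Total out = 658 kmol; y_D = 268 / 658 = 0.4073.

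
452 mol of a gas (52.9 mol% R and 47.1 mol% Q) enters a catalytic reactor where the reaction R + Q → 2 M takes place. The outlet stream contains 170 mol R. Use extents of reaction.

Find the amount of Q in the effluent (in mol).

144 mol

For R: n = n₀ − 1ξ → 170 = 239.1 − 1ξ, giving ξ = 69.11 mol.
Outlet amounts (n = n₀ + ν ξ):
  R: 239.1 − 1(69.11) = 170
  Q: 212.9 − 1(69.11) = 143.8
  M: 0 + 2(69.11) = 138.2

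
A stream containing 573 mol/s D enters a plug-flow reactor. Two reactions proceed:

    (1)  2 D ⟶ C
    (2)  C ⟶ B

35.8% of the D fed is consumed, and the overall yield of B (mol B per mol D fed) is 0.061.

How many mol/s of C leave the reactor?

67.6 mol/s

Conversion of D: D consumed = 2ξ₁ = 0.358 × 573 → ξ₁ = 102.6 mol/s.
Yield of B: 1ξ₂ / 573 = 0.061 → ξ₂ = 34.95 mol/s.
Outlet amounts (n = n₀ + Σ ν·ξ):
  D: 573 − 2(102.6) = 367.9
  C: 0 + 1(102.6) − 1(34.95) = 67.61
  B: 0 + 1(34.95) = 34.95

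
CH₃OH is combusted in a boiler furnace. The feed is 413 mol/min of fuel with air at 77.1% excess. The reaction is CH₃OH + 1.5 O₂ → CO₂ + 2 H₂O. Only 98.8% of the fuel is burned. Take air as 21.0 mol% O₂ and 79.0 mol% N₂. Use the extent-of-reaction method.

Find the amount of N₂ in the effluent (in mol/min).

Stoichiometric O₂ = 1.5 × 413 = 619.5 mol/min; O₂ fed = 619.5 × 1.771 = 1097 mol/min.
N₂ fed = 1097 × 79/21 = 4127 mol/min.
Fuel reacted = 0.988 × 413 → ξ = 408 mol/min.
Outlet (n = n₀ + ν ξ):
  CH₃OH: 413 − 1(408) = 4.956
  O₂: 1097 − 1.5(408) = 485.1
  N₂: 4127 (inert)
  CO₂: 0 + 1(408) = 408
  H₂O: 0 + 2(408) = 816.1

4130 mol/min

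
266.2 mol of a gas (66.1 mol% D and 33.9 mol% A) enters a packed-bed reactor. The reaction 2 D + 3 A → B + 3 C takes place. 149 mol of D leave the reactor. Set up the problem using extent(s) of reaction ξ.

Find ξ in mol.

ξ = 13.5 mol

For D: n = n₀ − 2ξ → 149 = 176 − 2ξ, giving ξ = 13.48 mol.
Outlet amounts (n = n₀ + ν ξ):
  D: 176 − 2(13.48) = 149
  A: 90.24 − 3(13.48) = 49.8
  B: 0 + 1(13.48) = 13.48
  C: 0 + 3(13.48) = 40.44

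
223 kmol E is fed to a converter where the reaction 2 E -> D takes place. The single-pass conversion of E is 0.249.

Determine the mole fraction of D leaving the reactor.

E reacted = 0.249 × 223 = 55.53 kmol; ν_E = −2, so ξ = 55.53/2 = 27.76 kmol.
Outlet amounts (n = n₀ + ν ξ):
  E: 223 − 2(27.76) = 167.5
  D: 0 + 1(27.76) = 27.76
Total out = 195.2 kmol; y_D = 27.76 / 195.2 = 0.1422.

0.142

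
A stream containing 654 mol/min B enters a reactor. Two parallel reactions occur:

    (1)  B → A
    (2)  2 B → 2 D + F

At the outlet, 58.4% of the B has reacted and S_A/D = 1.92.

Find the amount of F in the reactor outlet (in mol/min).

65.4 mol/min

Conversion of B: B consumed = 0.584 × 654 = 381.9 mol/min = 1ξ₁ + 2ξ₂.
Selectivity: 1ξ₁ / (2ξ₂) = 1.92 → ξ₁ = 3.84 ξ₂.
Substitute: (1·3.84 + 2) ξ₂ = 381.9 → ξ₂ = 65.4 mol/min, ξ₁ = 251.1 mol/min.
Outlet amounts (n = n₀ + Σ ν·ξ):
  B: 654 − 1(251.1) − 2(65.4) = 272.1
  A: 0 + 1(251.1) = 251.1
  D: 0 + 2(65.4) = 130.8
  F: 0 + 1(65.4) = 65.4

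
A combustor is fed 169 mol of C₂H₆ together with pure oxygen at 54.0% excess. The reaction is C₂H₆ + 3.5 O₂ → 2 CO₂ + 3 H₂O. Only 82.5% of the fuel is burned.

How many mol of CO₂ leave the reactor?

279 mol

Stoichiometric O₂ = 3.5 × 169 = 591.5 mol; O₂ fed = 591.5 × 1.540 = 910.9 mol.
Fuel reacted = 0.825 × 169 → ξ = 139.4 mol.
Outlet (n = n₀ + ν ξ):
  C₂H₆: 169 − 1(139.4) = 29.58
  O₂: 910.9 − 3.5(139.4) = 422.9
  CO₂: 0 + 2(139.4) = 278.8
  H₂O: 0 + 3(139.4) = 418.3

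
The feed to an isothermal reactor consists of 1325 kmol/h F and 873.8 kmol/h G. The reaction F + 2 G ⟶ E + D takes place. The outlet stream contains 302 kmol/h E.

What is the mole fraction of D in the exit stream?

For E: n = n₀ + 1ξ → 302 = 0 + 1ξ, giving ξ = 302 kmol/h.
Outlet amounts (n = n₀ + ν ξ):
  F: 1325 − 1(302) = 1023
  G: 873.8 − 2(302) = 269.8
  E: 0 + 1(302) = 302
  D: 0 + 1(302) = 302
Total out = 1897 kmol/h; y_D = 302 / 1897 = 0.1592.

0.159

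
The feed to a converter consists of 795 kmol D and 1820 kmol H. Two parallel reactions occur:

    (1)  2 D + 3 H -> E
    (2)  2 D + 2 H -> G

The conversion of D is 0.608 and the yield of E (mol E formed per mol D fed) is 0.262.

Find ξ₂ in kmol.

Yield of E: 1ξ₁ / 795 = 0.262 → ξ₁ = 208.3 kmol.
Conversion of D: 2ξ₁ + 2ξ₂ = 0.608 × 795 = 483.4 → ξ₂ = 33.39 kmol.
Outlet amounts (n = n₀ + Σ ν·ξ):
  D: 795 − 2(208.3) − 2(33.39) = 311.6
  H: 1820 − 3(208.3) − 2(33.39) = 1128
  E: 0 + 1(208.3) = 208.3
  G: 0 + 1(33.39) = 33.39

ξ₂ = 33.4 kmol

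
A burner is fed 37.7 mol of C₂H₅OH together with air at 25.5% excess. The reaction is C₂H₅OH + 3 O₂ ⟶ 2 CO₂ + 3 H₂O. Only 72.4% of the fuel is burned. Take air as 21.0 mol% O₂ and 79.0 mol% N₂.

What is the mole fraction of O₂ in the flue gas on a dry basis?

0.0911

Stoichiometric O₂ = 3 × 37.7 = 113.1 mol; O₂ fed = 113.1 × 1.255 = 141.9 mol.
N₂ fed = 141.9 × 79/21 = 534 mol.
Fuel reacted = 0.724 × 37.7 → ξ = 27.29 mol.
Outlet (n = n₀ + ν ξ):
  C₂H₅OH: 37.7 − 1(27.29) = 10.41
  O₂: 141.9 − 3(27.29) = 60.06
  N₂: 534 (inert)
  CO₂: 0 + 2(27.29) = 54.59
  H₂O: 0 + 3(27.29) = 81.88
Dry total = 659 mol; y_O₂ (dry) = 60.06 / 659 = 0.09113.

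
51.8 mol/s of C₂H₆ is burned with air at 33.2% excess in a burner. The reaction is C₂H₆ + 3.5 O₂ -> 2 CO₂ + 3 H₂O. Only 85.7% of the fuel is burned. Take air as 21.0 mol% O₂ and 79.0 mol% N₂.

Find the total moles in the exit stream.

1220 mol/s

Stoichiometric O₂ = 3.5 × 51.8 = 181.3 mol/s; O₂ fed = 181.3 × 1.332 = 241.5 mol/s.
N₂ fed = 241.5 × 79/21 = 908.5 mol/s.
Fuel reacted = 0.857 × 51.8 → ξ = 44.39 mol/s.
Outlet (n = n₀ + ν ξ):
  C₂H₆: 51.8 − 1(44.39) = 7.407
  O₂: 241.5 − 3.5(44.39) = 86.12
  N₂: 908.5 (inert)
  CO₂: 0 + 2(44.39) = 88.79
  H₂O: 0 + 3(44.39) = 133.2
Total out = 7.407 + 86.12 + 908.5 + 88.79 + 133.2 = 1224 mol/s.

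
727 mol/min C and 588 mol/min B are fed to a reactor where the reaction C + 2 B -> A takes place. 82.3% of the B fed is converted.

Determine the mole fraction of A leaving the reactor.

B reacted = 0.823 × 588 = 483.9 mol/min; ν_B = −2, so ξ = 483.9/2 = 242 mol/min.
Outlet amounts (n = n₀ + ν ξ):
  C: 727 − 1(242) = 485
  B: 588 − 2(242) = 104.1
  A: 0 + 1(242) = 242
Total out = 831.1 mol/min; y_A = 242 / 831.1 = 0.2911.

0.291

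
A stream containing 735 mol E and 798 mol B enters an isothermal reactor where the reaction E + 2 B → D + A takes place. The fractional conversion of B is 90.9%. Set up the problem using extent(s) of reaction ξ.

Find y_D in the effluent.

B reacted = 0.909 × 798 = 725.4 mol; ν_B = −2, so ξ = 725.4/2 = 362.7 mol.
Outlet amounts (n = n₀ + ν ξ):
  E: 735 − 1(362.7) = 372.3
  B: 798 − 2(362.7) = 72.62
  D: 0 + 1(362.7) = 362.7
  A: 0 + 1(362.7) = 362.7
Total out = 1170 mol; y_D = 362.7 / 1170 = 0.3099.

0.31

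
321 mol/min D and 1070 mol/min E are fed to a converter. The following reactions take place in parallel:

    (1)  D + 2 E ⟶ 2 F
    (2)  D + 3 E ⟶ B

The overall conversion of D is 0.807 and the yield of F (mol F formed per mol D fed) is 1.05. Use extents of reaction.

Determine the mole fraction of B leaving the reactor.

0.0952

Yield of F: 2ξ₁ / 321 = 1.05 → ξ₁ = 168.5 mol/min.
Conversion of D: 1ξ₁ + 1ξ₂ = 0.807 × 321 = 259 → ξ₂ = 90.52 mol/min.
Outlet amounts (n = n₀ + Σ ν·ξ):
  D: 321 − 1(168.5) − 1(90.52) = 61.95
  E: 1070 − 2(168.5) − 3(90.52) = 461.4
  F: 0 + 2(168.5) = 337.1
  B: 0 + 1(90.52) = 90.52
Total out = 950.9 mol/min; y_B = 90.52 / 950.9 = 0.0952.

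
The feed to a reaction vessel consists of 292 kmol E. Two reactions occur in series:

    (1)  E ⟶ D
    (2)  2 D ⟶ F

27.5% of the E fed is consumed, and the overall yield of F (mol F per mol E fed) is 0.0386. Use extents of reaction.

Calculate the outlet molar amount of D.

Conversion of E: E consumed = 1ξ₁ = 0.275 × 292 → ξ₁ = 80.3 kmol.
Yield of F: 1ξ₂ / 292 = 0.0386 → ξ₂ = 11.27 kmol.
Outlet amounts (n = n₀ + Σ ν·ξ):
  E: 292 − 1(80.3) = 211.7
  D: 0 + 1(80.3) − 2(11.27) = 57.76
  F: 0 + 1(11.27) = 11.27

57.8 kmol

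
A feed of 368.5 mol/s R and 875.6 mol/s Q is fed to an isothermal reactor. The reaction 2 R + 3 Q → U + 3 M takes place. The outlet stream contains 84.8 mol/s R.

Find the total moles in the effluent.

1100 mol/s

For R: n = n₀ − 2ξ → 84.8 = 368.5 − 2ξ, giving ξ = 141.8 mol/s.
Outlet amounts (n = n₀ + ν ξ):
  R: 368.5 − 2(141.8) = 84.8
  Q: 875.6 − 3(141.8) = 450.1
  U: 0 + 1(141.8) = 141.8
  M: 0 + 3(141.8) = 425.5
Total out = 84.8 + 450.1 + 141.8 + 425.5 = 1102 mol/s.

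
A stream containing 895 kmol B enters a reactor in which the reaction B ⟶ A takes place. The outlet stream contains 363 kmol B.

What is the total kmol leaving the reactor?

For B: n = n₀ − 1ξ → 363 = 895 − 1ξ, giving ξ = 532 kmol.
Outlet amounts (n = n₀ + ν ξ):
  B: 895 − 1(532) = 363
  A: 0 + 1(532) = 532
Total out = 363 + 532 = 895 kmol.

895 kmol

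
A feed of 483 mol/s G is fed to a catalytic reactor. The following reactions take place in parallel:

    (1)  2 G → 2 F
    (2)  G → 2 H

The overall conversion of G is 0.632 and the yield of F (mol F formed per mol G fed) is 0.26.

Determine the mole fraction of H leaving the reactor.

0.542

Yield of F: 2ξ₁ / 483 = 0.26 → ξ₁ = 62.79 mol/s.
Conversion of G: 2ξ₁ + 1ξ₂ = 0.632 × 483 = 305.3 → ξ₂ = 179.7 mol/s.
Outlet amounts (n = n₀ + Σ ν·ξ):
  G: 483 − 2(62.79) − 1(179.7) = 177.7
  F: 0 + 2(62.79) = 125.6
  H: 0 + 2(179.7) = 359.4
Total out = 662.7 mol/s; y_H = 359.4 / 662.7 = 0.5423.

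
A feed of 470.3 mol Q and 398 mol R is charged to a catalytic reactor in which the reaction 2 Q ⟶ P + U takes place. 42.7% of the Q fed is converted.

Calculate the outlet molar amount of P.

Q reacted = 0.427 × 470.3 = 200.8 mol; ν_Q = −2, so ξ = 200.8/2 = 100.4 mol.
Outlet amounts (n = n₀ + ν ξ):
  Q: 470.3 − 2(100.4) = 269.5
  P: 0 + 1(100.4) = 100.4
  U: 0 + 1(100.4) = 100.4
  R: 398 (inert)

100 mol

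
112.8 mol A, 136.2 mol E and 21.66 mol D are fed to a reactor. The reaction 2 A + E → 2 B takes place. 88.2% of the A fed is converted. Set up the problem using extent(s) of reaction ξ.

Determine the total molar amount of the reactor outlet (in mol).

221 mol

A reacted = 0.882 × 112.8 = 99.49 mol; ν_A = −2, so ξ = 99.49/2 = 49.74 mol.
Outlet amounts (n = n₀ + ν ξ):
  A: 112.8 − 2(49.74) = 13.31
  E: 136.2 − 1(49.74) = 86.46
  B: 0 + 2(49.74) = 99.49
  D: 21.66 (inert)
Total out = 13.31 + 86.46 + 99.49 + 21.66 = 220.9 mol.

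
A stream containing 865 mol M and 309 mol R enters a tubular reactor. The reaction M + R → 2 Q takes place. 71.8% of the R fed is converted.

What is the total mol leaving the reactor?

R reacted = 0.718 × 309 = 221.9 mol; ν_R = −1, so ξ = 221.9/1 = 221.9 mol.
Outlet amounts (n = n₀ + ν ξ):
  M: 865 − 1(221.9) = 643.1
  R: 309 − 1(221.9) = 87.14
  Q: 0 + 2(221.9) = 443.7
Total out = 643.1 + 87.14 + 443.7 = 1174 mol.

1170 mol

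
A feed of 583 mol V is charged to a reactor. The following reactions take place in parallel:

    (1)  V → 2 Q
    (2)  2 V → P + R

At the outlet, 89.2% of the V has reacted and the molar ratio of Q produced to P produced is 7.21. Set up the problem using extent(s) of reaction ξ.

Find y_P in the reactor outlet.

Conversion of V: V consumed = 0.892 × 583 = 520 mol = 1ξ₁ + 2ξ₂.
Selectivity: 2ξ₁ / (1ξ₂) = 7.21 → ξ₁ = 3.605 ξ₂.
Substitute: (1·3.605 + 2) ξ₂ = 520 → ξ₂ = 92.78 mol, ξ₁ = 334.5 mol.
Outlet amounts (n = n₀ + Σ ν·ξ):
  V: 583 − 1(334.5) − 2(92.78) = 62.96
  Q: 0 + 2(334.5) = 668.9
  P: 0 + 1(92.78) = 92.78
  R: 0 + 1(92.78) = 92.78
Total out = 917.5 mol; y_P = 92.78 / 917.5 = 0.1011.

0.101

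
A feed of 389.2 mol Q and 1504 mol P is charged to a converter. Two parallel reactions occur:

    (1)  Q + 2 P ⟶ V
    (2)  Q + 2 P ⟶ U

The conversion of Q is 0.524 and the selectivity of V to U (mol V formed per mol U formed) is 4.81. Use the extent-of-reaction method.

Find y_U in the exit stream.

Conversion of Q: Q consumed = 0.524 × 389.2 = 203.9 mol = 1ξ₁ + 1ξ₂.
Selectivity: 1ξ₁ / (1ξ₂) = 4.81 → ξ₁ = 4.81 ξ₂.
Substitute: (1·4.81 + 1) ξ₂ = 203.9 → ξ₂ = 35.1 mol, ξ₁ = 168.8 mol.
Outlet amounts (n = n₀ + Σ ν·ξ):
  Q: 389.2 − 1(168.8) − 1(35.1) = 185.3
  P: 1504 − 2(168.8) − 2(35.1) = 1096
  V: 0 + 1(168.8) = 168.8
  U: 0 + 1(35.1) = 35.1
Total out = 1485 mol; y_U = 35.1 / 1485 = 0.02363.

0.0236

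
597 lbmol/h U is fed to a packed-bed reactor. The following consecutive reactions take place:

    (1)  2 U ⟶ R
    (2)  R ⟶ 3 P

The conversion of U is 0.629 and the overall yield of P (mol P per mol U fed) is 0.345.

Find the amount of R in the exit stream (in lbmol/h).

119 lbmol/h

Conversion of U: U consumed = 2ξ₁ = 0.629 × 597 → ξ₁ = 187.8 lbmol/h.
Yield of P: 3ξ₂ / 597 = 0.345 → ξ₂ = 68.65 lbmol/h.
Outlet amounts (n = n₀ + Σ ν·ξ):
  U: 597 − 2(187.8) = 221.5
  R: 0 + 1(187.8) − 1(68.65) = 119.1
  P: 0 + 3(68.65) = 206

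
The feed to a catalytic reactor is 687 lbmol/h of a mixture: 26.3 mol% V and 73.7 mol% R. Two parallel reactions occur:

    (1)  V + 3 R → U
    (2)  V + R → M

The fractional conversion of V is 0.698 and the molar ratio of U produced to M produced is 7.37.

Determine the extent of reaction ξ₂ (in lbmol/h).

ξ₂ = 15.1 lbmol/h

Conversion of V: V consumed = 0.698 × 180.7 = 126.1 lbmol/h = 1ξ₁ + 1ξ₂.
Selectivity: 1ξ₁ / (1ξ₂) = 7.37 → ξ₁ = 7.37 ξ₂.
Substitute: (1·7.37 + 1) ξ₂ = 126.1 → ξ₂ = 15.07 lbmol/h, ξ₁ = 111 lbmol/h.
Outlet amounts (n = n₀ + Σ ν·ξ):
  V: 180.7 − 1(111) − 1(15.07) = 54.57
  R: 506.3 − 3(111) − 1(15.07) = 158.1
  U: 0 + 1(111) = 111
  M: 0 + 1(15.07) = 15.07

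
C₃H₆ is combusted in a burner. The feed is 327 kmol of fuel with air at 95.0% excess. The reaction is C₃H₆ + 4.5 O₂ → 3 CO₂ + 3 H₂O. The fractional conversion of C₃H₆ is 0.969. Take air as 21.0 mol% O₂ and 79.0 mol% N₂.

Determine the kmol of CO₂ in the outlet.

951 kmol

Stoichiometric O₂ = 4.5 × 327 = 1472 kmol; O₂ fed = 1472 × 1.950 = 2869 kmol.
N₂ fed = 2869 × 79/21 = 10790 kmol.
Fuel reacted = 0.969 × 327 → ξ = 316.9 kmol.
Outlet (n = n₀ + ν ξ):
  C₃H₆: 327 − 1(316.9) = 10.14
  O₂: 2869 − 4.5(316.9) = 1444
  N₂: 10790 (inert)
  CO₂: 0 + 3(316.9) = 950.6
  H₂O: 0 + 3(316.9) = 950.6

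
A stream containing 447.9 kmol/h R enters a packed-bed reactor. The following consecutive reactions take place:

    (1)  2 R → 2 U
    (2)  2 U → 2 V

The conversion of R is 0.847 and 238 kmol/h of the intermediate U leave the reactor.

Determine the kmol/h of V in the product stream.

Conversion of R: R consumed = 2ξ₁ = 0.847 × 447.9 → ξ₁ = 189.7 kmol/h.
U balance: n_U = 0 + 2ξ₁ − 2ξ₂ = 238 → ξ₂ = (2·189.7 − 238)/2 = 70.69 kmol/h.
Outlet amounts (n = n₀ + Σ ν·ξ):
  R: 447.9 − 2(189.7) = 68.53
  U: 0 + 2(189.7) − 2(70.69) = 238
  V: 0 + 2(70.69) = 141.4

141 kmol/h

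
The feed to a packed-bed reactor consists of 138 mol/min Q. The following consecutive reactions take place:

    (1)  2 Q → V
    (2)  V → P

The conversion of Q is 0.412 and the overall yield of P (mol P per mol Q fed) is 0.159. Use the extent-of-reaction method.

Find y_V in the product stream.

0.0592

Conversion of Q: Q consumed = 2ξ₁ = 0.412 × 138 → ξ₁ = 28.43 mol/min.
Yield of P: 1ξ₂ / 138 = 0.159 → ξ₂ = 21.94 mol/min.
Outlet amounts (n = n₀ + Σ ν·ξ):
  Q: 138 − 2(28.43) = 81.14
  V: 0 + 1(28.43) − 1(21.94) = 6.486
  P: 0 + 1(21.94) = 21.94
Total out = 109.6 mol/min; y_V = 6.486 / 109.6 = 0.05919.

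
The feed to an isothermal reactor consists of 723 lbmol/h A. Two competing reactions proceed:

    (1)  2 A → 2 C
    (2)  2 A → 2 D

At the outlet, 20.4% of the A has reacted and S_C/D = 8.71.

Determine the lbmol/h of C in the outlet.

Conversion of A: A consumed = 0.204 × 723 = 147.5 lbmol/h = 2ξ₁ + 2ξ₂.
Selectivity: 2ξ₁ / (2ξ₂) = 8.71 → ξ₁ = 8.71 ξ₂.
Substitute: (2·8.71 + 2) ξ₂ = 147.5 → ξ₂ = 7.595 lbmol/h, ξ₁ = 66.15 lbmol/h.
Outlet amounts (n = n₀ + Σ ν·ξ):
  A: 723 − 2(66.15) − 2(7.595) = 575.5
  C: 0 + 2(66.15) = 132.3
  D: 0 + 2(7.595) = 15.19

132 lbmol/h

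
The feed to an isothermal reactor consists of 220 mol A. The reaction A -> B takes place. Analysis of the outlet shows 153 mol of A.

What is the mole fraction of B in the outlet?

0.305

For A: n = n₀ − 1ξ → 153 = 220 − 1ξ, giving ξ = 67 mol.
Outlet amounts (n = n₀ + ν ξ):
  A: 220 − 1(67) = 153
  B: 0 + 1(67) = 67
Total out = 220 mol; y_B = 67 / 220 = 0.3045.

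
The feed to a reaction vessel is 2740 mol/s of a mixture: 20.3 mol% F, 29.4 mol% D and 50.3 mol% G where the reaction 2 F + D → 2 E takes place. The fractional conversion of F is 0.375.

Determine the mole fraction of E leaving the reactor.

F reacted = 0.375 × 556.2 = 208.6 mol/s; ν_F = −2, so ξ = 208.6/2 = 104.3 mol/s.
Outlet amounts (n = n₀ + ν ξ):
  F: 556.2 − 2(104.3) = 347.6
  D: 805.6 − 1(104.3) = 701.3
  E: 0 + 2(104.3) = 208.6
  G: 1378 (inert)
Total out = 2636 mol/s; y_E = 208.6 / 2636 = 0.07914.

0.0791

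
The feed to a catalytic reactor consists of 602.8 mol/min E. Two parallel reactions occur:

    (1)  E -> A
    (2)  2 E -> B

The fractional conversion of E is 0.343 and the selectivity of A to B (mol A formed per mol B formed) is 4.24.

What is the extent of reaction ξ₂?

ξ₂ = 33.1 mol/min

Conversion of E: E consumed = 0.343 × 602.8 = 206.8 mol/min = 1ξ₁ + 2ξ₂.
Selectivity: 1ξ₁ / (1ξ₂) = 4.24 → ξ₁ = 4.24 ξ₂.
Substitute: (1·4.24 + 2) ξ₂ = 206.8 → ξ₂ = 33.13 mol/min, ξ₁ = 140.5 mol/min.
Outlet amounts (n = n₀ + Σ ν·ξ):
  E: 602.8 − 1(140.5) − 2(33.13) = 396
  A: 0 + 1(140.5) = 140.5
  B: 0 + 1(33.13) = 33.13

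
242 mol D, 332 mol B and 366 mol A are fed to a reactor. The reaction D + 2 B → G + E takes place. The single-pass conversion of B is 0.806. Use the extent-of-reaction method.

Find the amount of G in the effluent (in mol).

B reacted = 0.806 × 332 = 267.6 mol; ν_B = −2, so ξ = 267.6/2 = 133.8 mol.
Outlet amounts (n = n₀ + ν ξ):
  D: 242 − 1(133.8) = 108.2
  B: 332 − 2(133.8) = 64.41
  G: 0 + 1(133.8) = 133.8
  E: 0 + 1(133.8) = 133.8
  A: 366 (inert)

134 mol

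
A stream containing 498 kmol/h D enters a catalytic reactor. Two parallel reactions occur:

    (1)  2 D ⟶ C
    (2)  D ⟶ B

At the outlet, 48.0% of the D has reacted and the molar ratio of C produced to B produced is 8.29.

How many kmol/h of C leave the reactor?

Conversion of D: D consumed = 0.48 × 498 = 239 kmol/h = 2ξ₁ + 1ξ₂.
Selectivity: 1ξ₁ / (1ξ₂) = 8.29 → ξ₁ = 8.29 ξ₂.
Substitute: (2·8.29 + 1) ξ₂ = 239 → ξ₂ = 13.6 kmol/h, ξ₁ = 112.7 kmol/h.
Outlet amounts (n = n₀ + Σ ν·ξ):
  D: 498 − 2(112.7) − 1(13.6) = 259
  C: 0 + 1(112.7) = 112.7
  B: 0 + 1(13.6) = 13.6

113 kmol/h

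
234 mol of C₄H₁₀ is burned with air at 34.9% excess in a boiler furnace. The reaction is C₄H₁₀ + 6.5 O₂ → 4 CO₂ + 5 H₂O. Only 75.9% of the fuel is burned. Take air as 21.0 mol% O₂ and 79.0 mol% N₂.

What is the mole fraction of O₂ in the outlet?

Stoichiometric O₂ = 6.5 × 234 = 1521 mol; O₂ fed = 1521 × 1.349 = 2052 mol.
N₂ fed = 2052 × 79/21 = 7719 mol.
Fuel reacted = 0.759 × 234 → ξ = 177.6 mol.
Outlet (n = n₀ + ν ξ):
  C₄H₁₀: 234 − 1(177.6) = 56.39
  O₂: 2052 − 6.5(177.6) = 897.4
  N₂: 7719 (inert)
  CO₂: 0 + 4(177.6) = 710.4
  H₂O: 0 + 5(177.6) = 888
Total out = 10270 mol; y_O₂ = 897.4 / 10270 = 0.08737.

0.0874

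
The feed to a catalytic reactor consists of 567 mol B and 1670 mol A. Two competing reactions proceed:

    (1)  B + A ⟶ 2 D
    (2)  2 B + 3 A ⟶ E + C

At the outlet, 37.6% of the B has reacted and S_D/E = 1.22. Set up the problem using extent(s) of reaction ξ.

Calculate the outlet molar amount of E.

Conversion of B: B consumed = 0.376 × 567 = 213.2 mol = 1ξ₁ + 2ξ₂.
Selectivity: 2ξ₁ / (1ξ₂) = 1.22 → ξ₁ = 0.61 ξ₂.
Substitute: (1·0.61 + 2) ξ₂ = 213.2 → ξ₂ = 81.68 mol, ξ₁ = 49.83 mol.
Outlet amounts (n = n₀ + Σ ν·ξ):
  B: 567 − 1(49.83) − 2(81.68) = 353.8
  A: 1670 − 1(49.83) − 3(81.68) = 1375
  D: 0 + 2(49.83) = 99.65
  E: 0 + 1(81.68) = 81.68
  C: 0 + 1(81.68) = 81.68

81.7 mol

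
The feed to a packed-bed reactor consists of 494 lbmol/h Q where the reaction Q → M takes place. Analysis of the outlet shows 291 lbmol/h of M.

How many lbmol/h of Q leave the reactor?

For M: n = n₀ + 1ξ → 291 = 0 + 1ξ, giving ξ = 291 lbmol/h.
Outlet amounts (n = n₀ + ν ξ):
  Q: 494 − 1(291) = 203
  M: 0 + 1(291) = 291

203 lbmol/h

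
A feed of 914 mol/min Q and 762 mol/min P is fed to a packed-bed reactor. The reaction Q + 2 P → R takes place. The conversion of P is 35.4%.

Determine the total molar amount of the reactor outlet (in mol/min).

1410 mol/min

P reacted = 0.354 × 762 = 269.7 mol/min; ν_P = −2, so ξ = 269.7/2 = 134.9 mol/min.
Outlet amounts (n = n₀ + ν ξ):
  Q: 914 − 1(134.9) = 779.1
  P: 762 − 2(134.9) = 492.3
  R: 0 + 1(134.9) = 134.9
Total out = 779.1 + 492.3 + 134.9 = 1406 mol/min.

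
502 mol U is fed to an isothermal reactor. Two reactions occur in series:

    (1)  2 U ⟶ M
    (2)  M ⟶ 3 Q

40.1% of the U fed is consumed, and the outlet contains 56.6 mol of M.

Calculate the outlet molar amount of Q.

132 mol

Conversion of U: U consumed = 2ξ₁ = 0.401 × 502 → ξ₁ = 100.7 mol.
M balance: n_M = 0 + 1ξ₁ − 1ξ₂ = 56.6 → ξ₂ = (1·100.7 − 56.6)/1 = 44.05 mol.
Outlet amounts (n = n₀ + Σ ν·ξ):
  U: 502 − 2(100.7) = 300.7
  M: 0 + 1(100.7) − 1(44.05) = 56.6
  Q: 0 + 3(44.05) = 132.2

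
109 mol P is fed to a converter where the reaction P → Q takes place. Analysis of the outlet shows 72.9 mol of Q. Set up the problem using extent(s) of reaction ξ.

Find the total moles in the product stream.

109 mol

For Q: n = n₀ + 1ξ → 72.9 = 0 + 1ξ, giving ξ = 72.9 mol.
Outlet amounts (n = n₀ + ν ξ):
  P: 109 − 1(72.9) = 36.1
  Q: 0 + 1(72.9) = 72.9
Total out = 36.1 + 72.9 = 109 mol.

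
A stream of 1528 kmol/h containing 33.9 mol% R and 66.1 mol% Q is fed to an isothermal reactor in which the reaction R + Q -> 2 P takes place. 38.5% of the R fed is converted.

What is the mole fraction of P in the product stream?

0.261

R reacted = 0.385 × 518 = 199.4 kmol/h; ν_R = −1, so ξ = 199.4/1 = 199.4 kmol/h.
Outlet amounts (n = n₀ + ν ξ):
  R: 518 − 1(199.4) = 318.6
  Q: 1010 − 1(199.4) = 810.6
  P: 0 + 2(199.4) = 398.9
Total out = 1528 kmol/h; y_P = 398.9 / 1528 = 0.261.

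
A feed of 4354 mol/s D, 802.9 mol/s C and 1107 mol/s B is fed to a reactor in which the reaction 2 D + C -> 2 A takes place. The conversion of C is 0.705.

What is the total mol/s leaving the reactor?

5700 mol/s

C reacted = 0.705 × 802.9 = 566 mol/s; ν_C = −1, so ξ = 566/1 = 566 mol/s.
Outlet amounts (n = n₀ + ν ξ):
  D: 4354 − 2(566) = 3222
  C: 802.9 − 1(566) = 236.9
  A: 0 + 2(566) = 1132
  B: 1107 (inert)
Total out = 3222 + 236.9 + 1132 + 1107 = 5698 mol/s.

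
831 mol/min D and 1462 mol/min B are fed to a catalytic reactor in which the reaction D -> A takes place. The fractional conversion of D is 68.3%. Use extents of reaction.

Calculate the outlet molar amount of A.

568 mol/min

D reacted = 0.683 × 831 = 567.6 mol/min; ν_D = −1, so ξ = 567.6/1 = 567.6 mol/min.
Outlet amounts (n = n₀ + ν ξ):
  D: 831 − 1(567.6) = 263.4
  A: 0 + 1(567.6) = 567.6
  B: 1462 (inert)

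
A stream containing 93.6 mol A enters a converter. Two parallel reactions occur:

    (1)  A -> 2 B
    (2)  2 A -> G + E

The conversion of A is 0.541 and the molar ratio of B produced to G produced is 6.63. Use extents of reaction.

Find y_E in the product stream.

Conversion of A: A consumed = 0.541 × 93.6 = 50.64 mol = 1ξ₁ + 2ξ₂.
Selectivity: 2ξ₁ / (1ξ₂) = 6.63 → ξ₁ = 3.315 ξ₂.
Substitute: (1·3.315 + 2) ξ₂ = 50.64 → ξ₂ = 9.527 mol, ξ₁ = 31.58 mol.
Outlet amounts (n = n₀ + Σ ν·ξ):
  A: 93.6 − 1(31.58) − 2(9.527) = 42.96
  B: 0 + 2(31.58) = 63.17
  G: 0 + 1(9.527) = 9.527
  E: 0 + 1(9.527) = 9.527
Total out = 125.2 mol; y_E = 9.527 / 125.2 = 0.07611.

0.0761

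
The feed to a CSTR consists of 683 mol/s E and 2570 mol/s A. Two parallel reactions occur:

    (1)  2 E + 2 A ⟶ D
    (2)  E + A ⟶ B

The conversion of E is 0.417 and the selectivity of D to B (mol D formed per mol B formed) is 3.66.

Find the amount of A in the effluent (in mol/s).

Conversion of E: E consumed = 0.417 × 683 = 284.8 mol/s = 2ξ₁ + 1ξ₂.
Selectivity: 1ξ₁ / (1ξ₂) = 3.66 → ξ₁ = 3.66 ξ₂.
Substitute: (2·3.66 + 1) ξ₂ = 284.8 → ξ₂ = 34.23 mol/s, ξ₁ = 125.3 mol/s.
Outlet amounts (n = n₀ + Σ ν·ξ):
  E: 683 − 2(125.3) − 1(34.23) = 398.2
  A: 2570 − 2(125.3) − 1(34.23) = 2285
  D: 0 + 1(125.3) = 125.3
  B: 0 + 1(34.23) = 34.23

2290 mol/s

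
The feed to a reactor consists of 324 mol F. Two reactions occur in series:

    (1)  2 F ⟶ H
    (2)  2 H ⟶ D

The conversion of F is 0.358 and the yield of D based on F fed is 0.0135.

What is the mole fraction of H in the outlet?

0.188

Conversion of F: F consumed = 2ξ₁ = 0.358 × 324 → ξ₁ = 58 mol.
Yield of D: 1ξ₂ / 324 = 0.0135 → ξ₂ = 4.374 mol.
Outlet amounts (n = n₀ + Σ ν·ξ):
  F: 324 − 2(58) = 208
  H: 0 + 1(58) − 2(4.374) = 49.25
  D: 0 + 1(4.374) = 4.374
Total out = 261.6 mol; y_H = 49.25 / 261.6 = 0.1882.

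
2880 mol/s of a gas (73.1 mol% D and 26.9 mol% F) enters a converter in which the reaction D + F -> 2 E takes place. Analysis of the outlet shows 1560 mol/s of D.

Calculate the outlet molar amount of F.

229 mol/s

For D: n = n₀ − 1ξ → 1560 = 2105 − 1ξ, giving ξ = 545.3 mol/s.
Outlet amounts (n = n₀ + ν ξ):
  D: 2105 − 1(545.3) = 1560
  F: 774.7 − 1(545.3) = 229.4
  E: 0 + 2(545.3) = 1091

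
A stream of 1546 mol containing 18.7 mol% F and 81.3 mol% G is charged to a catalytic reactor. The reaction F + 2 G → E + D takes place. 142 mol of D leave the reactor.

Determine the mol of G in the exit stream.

For D: n = n₀ + 1ξ → 142 = 0 + 1ξ, giving ξ = 142 mol.
Outlet amounts (n = n₀ + ν ξ):
  F: 289.1 − 1(142) = 147.1
  G: 1257 − 2(142) = 972.9
  E: 0 + 1(142) = 142
  D: 0 + 1(142) = 142

973 mol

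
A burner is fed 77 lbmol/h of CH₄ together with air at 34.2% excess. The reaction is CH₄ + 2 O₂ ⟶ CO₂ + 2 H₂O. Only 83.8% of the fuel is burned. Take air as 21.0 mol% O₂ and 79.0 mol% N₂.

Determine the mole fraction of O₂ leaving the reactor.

Stoichiometric O₂ = 2 × 77 = 154 lbmol/h; O₂ fed = 154 × 1.342 = 206.7 lbmol/h.
N₂ fed = 206.7 × 79/21 = 777.5 lbmol/h.
Fuel reacted = 0.838 × 77 → ξ = 64.53 lbmol/h.
Outlet (n = n₀ + ν ξ):
  CH₄: 77 − 1(64.53) = 12.47
  O₂: 206.7 − 2(64.53) = 77.62
  N₂: 777.5 (inert)
  CO₂: 0 + 1(64.53) = 64.53
  H₂O: 0 + 2(64.53) = 129.1
Total out = 1061 lbmol/h; y_O₂ = 77.62 / 1061 = 0.07314.

0.0731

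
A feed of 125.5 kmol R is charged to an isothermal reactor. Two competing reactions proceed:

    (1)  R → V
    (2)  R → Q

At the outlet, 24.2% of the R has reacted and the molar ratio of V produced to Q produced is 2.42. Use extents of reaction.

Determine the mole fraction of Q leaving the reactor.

Conversion of R: R consumed = 0.242 × 125.5 = 30.37 kmol = 1ξ₁ + 1ξ₂.
Selectivity: 1ξ₁ / (1ξ₂) = 2.42 → ξ₁ = 2.42 ξ₂.
Substitute: (1·2.42 + 1) ξ₂ = 30.37 → ξ₂ = 8.88 kmol, ξ₁ = 21.49 kmol.
Outlet amounts (n = n₀ + Σ ν·ξ):
  R: 125.5 − 1(21.49) − 1(8.88) = 95.13
  V: 0 + 1(21.49) = 21.49
  Q: 0 + 1(8.88) = 8.88
Total out = 125.5 kmol; y_Q = 8.88 / 125.5 = 0.07076.

0.0708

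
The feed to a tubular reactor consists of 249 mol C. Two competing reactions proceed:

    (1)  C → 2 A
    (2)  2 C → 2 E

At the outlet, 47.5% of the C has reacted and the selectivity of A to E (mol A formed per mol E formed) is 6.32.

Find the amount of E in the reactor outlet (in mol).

28.4 mol

Conversion of C: C consumed = 0.475 × 249 = 118.3 mol = 1ξ₁ + 2ξ₂.
Selectivity: 2ξ₁ / (2ξ₂) = 6.32 → ξ₁ = 6.32 ξ₂.
Substitute: (1·6.32 + 2) ξ₂ = 118.3 → ξ₂ = 14.22 mol, ξ₁ = 89.84 mol.
Outlet amounts (n = n₀ + Σ ν·ξ):
  C: 249 − 1(89.84) − 2(14.22) = 130.7
  A: 0 + 2(89.84) = 179.7
  E: 0 + 2(14.22) = 28.43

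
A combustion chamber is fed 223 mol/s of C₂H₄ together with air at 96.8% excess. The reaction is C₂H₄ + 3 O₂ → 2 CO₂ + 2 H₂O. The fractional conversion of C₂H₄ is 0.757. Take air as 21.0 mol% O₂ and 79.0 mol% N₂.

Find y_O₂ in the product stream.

Stoichiometric O₂ = 3 × 223 = 669 mol/s; O₂ fed = 669 × 1.968 = 1317 mol/s.
N₂ fed = 1317 × 79/21 = 4953 mol/s.
Fuel reacted = 0.757 × 223 → ξ = 168.8 mol/s.
Outlet (n = n₀ + ν ξ):
  C₂H₄: 223 − 1(168.8) = 54.19
  O₂: 1317 − 3(168.8) = 810.2
  N₂: 4953 (inert)
  CO₂: 0 + 2(168.8) = 337.6
  H₂O: 0 + 2(168.8) = 337.6
Total out = 6492 mol/s; y_O₂ = 810.2 / 6492 = 0.1248.

0.125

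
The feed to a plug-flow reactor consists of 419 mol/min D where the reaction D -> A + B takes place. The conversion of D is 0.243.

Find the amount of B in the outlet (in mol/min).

D reacted = 0.243 × 419 = 101.8 mol/min; ν_D = −1, so ξ = 101.8/1 = 101.8 mol/min.
Outlet amounts (n = n₀ + ν ξ):
  D: 419 − 1(101.8) = 317.2
  A: 0 + 1(101.8) = 101.8
  B: 0 + 1(101.8) = 101.8

102 mol/min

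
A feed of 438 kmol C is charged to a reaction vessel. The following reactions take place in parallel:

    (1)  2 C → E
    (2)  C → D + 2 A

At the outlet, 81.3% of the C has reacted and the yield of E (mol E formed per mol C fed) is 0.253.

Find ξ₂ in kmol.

Yield of E: 1ξ₁ / 438 = 0.253 → ξ₁ = 110.8 kmol.
Conversion of C: 2ξ₁ + 1ξ₂ = 0.813 × 438 = 356.1 → ξ₂ = 134.5 kmol.
Outlet amounts (n = n₀ + Σ ν·ξ):
  C: 438 − 2(110.8) − 1(134.5) = 81.91
  E: 0 + 1(110.8) = 110.8
  D: 0 + 1(134.5) = 134.5
  A: 0 + 2(134.5) = 268.9

ξ₂ = 134 kmol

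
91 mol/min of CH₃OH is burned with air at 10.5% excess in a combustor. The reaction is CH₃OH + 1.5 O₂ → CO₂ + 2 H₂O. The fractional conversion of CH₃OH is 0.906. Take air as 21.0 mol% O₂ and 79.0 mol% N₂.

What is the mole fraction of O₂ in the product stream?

0.0319

Stoichiometric O₂ = 1.5 × 91 = 136.5 mol/min; O₂ fed = 136.5 × 1.105 = 150.8 mol/min.
N₂ fed = 150.8 × 79/21 = 567.4 mol/min.
Fuel reacted = 0.906 × 91 → ξ = 82.45 mol/min.
Outlet (n = n₀ + ν ξ):
  CH₃OH: 91 − 1(82.45) = 8.554
  O₂: 150.8 − 1.5(82.45) = 27.16
  N₂: 567.4 (inert)
  CO₂: 0 + 1(82.45) = 82.45
  H₂O: 0 + 2(82.45) = 164.9
Total out = 850.5 mol/min; y_O₂ = 27.16 / 850.5 = 0.03194.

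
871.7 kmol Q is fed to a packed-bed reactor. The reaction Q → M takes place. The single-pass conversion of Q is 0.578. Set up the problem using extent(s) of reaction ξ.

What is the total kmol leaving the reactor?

Q reacted = 0.578 × 871.7 = 503.8 kmol; ν_Q = −1, so ξ = 503.8/1 = 503.8 kmol.
Outlet amounts (n = n₀ + ν ξ):
  Q: 871.7 − 1(503.8) = 367.9
  M: 0 + 1(503.8) = 503.8
Total out = 367.9 + 503.8 = 871.7 kmol.

872 kmol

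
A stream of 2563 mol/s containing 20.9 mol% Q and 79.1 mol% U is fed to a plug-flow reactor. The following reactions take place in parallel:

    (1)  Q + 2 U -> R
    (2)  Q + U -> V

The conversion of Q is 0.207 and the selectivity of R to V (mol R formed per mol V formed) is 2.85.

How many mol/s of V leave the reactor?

28.8 mol/s

Conversion of Q: Q consumed = 0.207 × 535.7 = 110.9 mol/s = 1ξ₁ + 1ξ₂.
Selectivity: 1ξ₁ / (1ξ₂) = 2.85 → ξ₁ = 2.85 ξ₂.
Substitute: (1·2.85 + 1) ξ₂ = 110.9 → ξ₂ = 28.8 mol/s, ξ₁ = 82.08 mol/s.
Outlet amounts (n = n₀ + Σ ν·ξ):
  Q: 535.7 − 1(82.08) − 1(28.8) = 424.8
  U: 2027 − 2(82.08) − 1(28.8) = 1834
  R: 0 + 1(82.08) = 82.08
  V: 0 + 1(28.8) = 28.8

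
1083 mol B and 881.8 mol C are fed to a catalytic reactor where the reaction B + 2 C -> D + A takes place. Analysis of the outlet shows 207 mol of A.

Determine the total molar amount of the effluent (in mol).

For A: n = n₀ + 1ξ → 207 = 0 + 1ξ, giving ξ = 207 mol.
Outlet amounts (n = n₀ + ν ξ):
  B: 1083 − 1(207) = 876
  C: 881.8 − 2(207) = 467.8
  D: 0 + 1(207) = 207
  A: 0 + 1(207) = 207
Total out = 876 + 467.8 + 207 + 207 = 1758 mol.

1760 mol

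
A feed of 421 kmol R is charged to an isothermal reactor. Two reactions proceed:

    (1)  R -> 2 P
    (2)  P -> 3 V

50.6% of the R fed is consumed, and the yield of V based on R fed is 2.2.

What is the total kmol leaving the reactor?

1250 kmol

Conversion of R: R consumed = 1ξ₁ = 0.506 × 421 → ξ₁ = 213 kmol.
Yield of V: 3ξ₂ / 421 = 2.2 → ξ₂ = 308.7 kmol.
Outlet amounts (n = n₀ + Σ ν·ξ):
  R: 421 − 1(213) = 208
  P: 0 + 2(213) − 1(308.7) = 117.3
  V: 0 + 3(308.7) = 926.2
Total out = 208 + 117.3 + 926.2 = 1251 kmol.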